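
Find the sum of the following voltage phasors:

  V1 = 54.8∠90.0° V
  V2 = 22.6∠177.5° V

Step 1 — Convert each phasor to rectangular form:
  V1 = 54.8·(cos(90.0°) + j·sin(90.0°)) = 0 + j54.8 V
  V2 = 22.6·(cos(177.5°) + j·sin(177.5°)) = -22.58 + j0.9858 V
Step 2 — Sum components: V_total = -22.58 + j55.79 V.
Step 3 — Convert to polar: |V_total| = 60.18 V, ∠V_total = 112.0°.

V_total = 60.18∠112.0° V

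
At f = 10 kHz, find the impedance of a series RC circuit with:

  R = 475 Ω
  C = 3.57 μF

Step 1 — Angular frequency: ω = 2π·f = 2π·1e+04 = 6.283e+04 rad/s.
Step 2 — Component impedances:
  R: Z = R = 475 Ω
  C: Z = 1/(jωC) = -j/(ω·C) = 0 - j4.458 Ω
Step 3 — Series combination: Z_total = R + C = 475 - j4.458 Ω = 475∠-0.5° Ω.

Z = 475 - j4.458 Ω = 475∠-0.5° Ω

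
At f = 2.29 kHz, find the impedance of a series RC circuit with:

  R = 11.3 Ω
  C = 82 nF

Step 1 — Angular frequency: ω = 2π·f = 2π·2290 = 1.439e+04 rad/s.
Step 2 — Component impedances:
  R: Z = R = 11.3 Ω
  C: Z = 1/(jωC) = -j/(ω·C) = 0 - j847.6 Ω
Step 3 — Series combination: Z_total = R + C = 11.3 - j847.6 Ω = 847.6∠-89.2° Ω.

Z = 11.3 - j847.6 Ω = 847.6∠-89.2° Ω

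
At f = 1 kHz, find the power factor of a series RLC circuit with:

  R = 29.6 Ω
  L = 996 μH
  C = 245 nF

Step 1 — Angular frequency: ω = 2π·f = 2π·1000 = 6283 rad/s.
Step 2 — Component impedances:
  R: Z = R = 29.6 Ω
  L: Z = jωL = j·6283·0.000996 = 0 + j6.258 Ω
  C: Z = 1/(jωC) = -j/(ω·C) = 0 - j649.6 Ω
Step 3 — Series combination: Z_total = R + L + C = 29.6 - j643.4 Ω = 644∠-87.4° Ω.
Step 4 — Power factor: PF = cos(φ) = Re(Z)/|Z| = 29.6/644 = 0.04596.
Step 5 — Type: Im(Z) = -643.4 ⇒ leading (phase φ = -87.4°).

PF = 0.04596 (leading, φ = -87.4°)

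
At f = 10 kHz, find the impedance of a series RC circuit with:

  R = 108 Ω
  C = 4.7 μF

Step 1 — Angular frequency: ω = 2π·f = 2π·1e+04 = 6.283e+04 rad/s.
Step 2 — Component impedances:
  R: Z = R = 108 Ω
  C: Z = 1/(jωC) = -j/(ω·C) = 0 - j3.386 Ω
Step 3 — Series combination: Z_total = R + C = 108 - j3.386 Ω = 108.1∠-1.8° Ω.

Z = 108 - j3.386 Ω = 108.1∠-1.8° Ω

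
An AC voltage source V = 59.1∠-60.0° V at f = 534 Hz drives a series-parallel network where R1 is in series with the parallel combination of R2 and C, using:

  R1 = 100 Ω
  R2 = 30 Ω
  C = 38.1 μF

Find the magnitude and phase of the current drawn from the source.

Step 1 — Angular frequency: ω = 2π·f = 2π·534 = 3355 rad/s.
Step 2 — Component impedances:
  R1: Z = R = 100 Ω
  R2: Z = R = 30 Ω
  C: Z = 1/(jωC) = -j/(ω·C) = 0 - j7.823 Ω
Step 3 — Parallel branch: R2 || C = 1/(1/R2 + 1/C) = 1.91 - j7.325 Ω.
Step 4 — Series with R1: Z_total = R1 + (R2 || C) = 101.9 - j7.325 Ω = 102.2∠-4.1° Ω.
Step 5 — Source phasor: V = 59.1∠-60.0° V = 29.55 - j51.18 V.
Step 6 — Ohm's law: I = V / Z_total = (29.55 - j51.18) / (101.9 - j7.325) = 0.3244 - j0.4789 A.
Step 7 — Convert to polar: |I| = 0.5784 A, ∠I = -55.9°.

I = 0.5784∠-55.9° A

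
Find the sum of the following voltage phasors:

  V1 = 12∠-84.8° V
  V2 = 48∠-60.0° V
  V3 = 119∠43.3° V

Step 1 — Convert each phasor to rectangular form:
  V1 = 12·(cos(-84.8°) + j·sin(-84.8°)) = 1.088 - j11.95 V
  V2 = 48·(cos(-60.0°) + j·sin(-60.0°)) = 24 - j41.57 V
  V3 = 119·(cos(43.3°) + j·sin(43.3°)) = 86.6 + j81.61 V
Step 2 — Sum components: V_total = 111.7 + j28.09 V.
Step 3 — Convert to polar: |V_total| = 115.2 V, ∠V_total = 14.1°.

V_total = 115.2∠14.1° V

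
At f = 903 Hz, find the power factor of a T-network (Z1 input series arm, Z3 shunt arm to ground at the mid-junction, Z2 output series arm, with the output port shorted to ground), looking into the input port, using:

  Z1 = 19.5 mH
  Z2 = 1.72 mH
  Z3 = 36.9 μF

Step 1 — Angular frequency: ω = 2π·f = 2π·903 = 5674 rad/s.
Step 2 — Component impedances:
  Z1: Z = jωL = j·5674·0.0195 = 0 + j110.6 Ω
  Z2: Z = jωL = j·5674·0.00172 = 0 + j9.759 Ω
  Z3: Z = 1/(jωC) = -j/(ω·C) = 0 - j4.776 Ω
Step 3 — With the output port shorted to ground, the output series arm Z2 runs from the junction to ground; the shunt arm Z3 also runs from the junction to ground. They appear in parallel: Z3 || Z2 = 0 - j9.356 Ω.
Step 4 — Series with input arm Z1: Z_in = Z1 + (Z3 || Z2) = 0 + j101.3 Ω = 101.3∠90.0° Ω.
Step 5 — Power factor: PF = cos(φ) = Re(Z)/|Z| = 0/101.3 = 0.
Step 6 — Type: Im(Z) = 101.3 ⇒ lagging (phase φ = 90.0°).

PF = 0 (lagging, φ = 90.0°)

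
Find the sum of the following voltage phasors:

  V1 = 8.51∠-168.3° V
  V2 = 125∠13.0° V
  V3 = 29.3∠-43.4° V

Step 1 — Convert each phasor to rectangular form:
  V1 = 8.51·(cos(-168.3°) + j·sin(-168.3°)) = -8.333 - j1.726 V
  V2 = 125·(cos(13.0°) + j·sin(13.0°)) = 121.8 + j28.12 V
  V3 = 29.3·(cos(-43.4°) + j·sin(-43.4°)) = 21.29 - j20.13 V
Step 2 — Sum components: V_total = 134.8 + j6.261 V.
Step 3 — Convert to polar: |V_total| = 134.9 V, ∠V_total = 2.7°.

V_total = 134.9∠2.7° V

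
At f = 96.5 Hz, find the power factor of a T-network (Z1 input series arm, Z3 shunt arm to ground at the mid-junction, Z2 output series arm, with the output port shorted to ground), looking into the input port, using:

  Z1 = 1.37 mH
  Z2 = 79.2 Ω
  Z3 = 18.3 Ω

Step 1 — Angular frequency: ω = 2π·f = 2π·96.5 = 606.3 rad/s.
Step 2 — Component impedances:
  Z1: Z = jωL = j·606.3·0.00137 = 0 + j0.8307 Ω
  Z2: Z = R = 79.2 Ω
  Z3: Z = R = 18.3 Ω
Step 3 — With the output port shorted to ground, the output series arm Z2 runs from the junction to ground; the shunt arm Z3 also runs from the junction to ground. They appear in parallel: Z3 || Z2 = 14.87 Ω.
Step 4 — Series with input arm Z1: Z_in = Z1 + (Z3 || Z2) = 14.87 + j0.8307 Ω = 14.89∠3.2° Ω.
Step 5 — Power factor: PF = cos(φ) = Re(Z)/|Z| = 14.8652/14.8884 = 0.9984.
Step 6 — Type: Im(Z) = 0.8307 ⇒ lagging (phase φ = 3.2°).

PF = 0.9984 (lagging, φ = 3.2°)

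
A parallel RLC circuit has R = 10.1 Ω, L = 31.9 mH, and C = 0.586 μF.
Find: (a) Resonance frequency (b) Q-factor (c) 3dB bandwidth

Step 1 — Resonance: ω₀ = 1/√(LC) = 1/√(0.0319·5.86e-07) = 7314 rad/s.
Step 2 — f₀ = ω₀/(2π) = 1164 Hz.
Step 3 — Parallel Q: Q = R/(ω₀L) = 10.1/(7314·0.0319) = 0.04329.
Step 4 — Bandwidth: Δω = ω₀/Q = 1.69e+05 rad/s; BW = Δω/(2π) = 2.689e+04 Hz.

(a) f₀ = 1164 Hz  (b) Q = 0.04329  (c) BW = 2.689e+04 Hz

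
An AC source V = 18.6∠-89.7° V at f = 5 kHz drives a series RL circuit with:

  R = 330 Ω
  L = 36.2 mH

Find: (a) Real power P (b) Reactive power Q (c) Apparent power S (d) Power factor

Step 1 — Angular frequency: ω = 2π·f = 2π·5000 = 3.142e+04 rad/s.
Step 2 — Component impedances:
  R: Z = R = 330 Ω
  L: Z = jωL = j·3.142e+04·0.0362 = 0 + j1137 Ω
Step 3 — Series combination: Z_total = R + L = 330 + j1137 Ω = 1184∠73.8° Ω.
Step 4 — Source phasor: V = 18.6∠-89.7° V = 0.09739 - j18.6 V.
Step 5 — Current: I = V / Z = -0.01506 - j0.004456 A = 0.01571∠-163.5° A.
Step 6 — Complex power: S = V·I* = 0.08142 + j0.2806 VA.
Step 7 — Real power: P = Re(S) = 0.08142 W.
Step 8 — Reactive power: Q = Im(S) = 0.2806 VAR.
Step 9 — Apparent power: |S| = 0.2922 VA.
Step 10 — Power factor: PF = P/|S| = 0.2787 (lagging).

(a) P = 0.08142 W  (b) Q = 0.2806 VAR  (c) S = 0.2922 VA  (d) PF = 0.2787 (lagging)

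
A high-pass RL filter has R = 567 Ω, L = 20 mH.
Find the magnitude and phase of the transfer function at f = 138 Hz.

Step 1 — Angular frequency: ω = 2π·138 = 867.1 rad/s.
Step 2 — Transfer function: H(jω) = jωL/(R + jωL).
Step 3 — Numerator jωL = j·17.34; denominator R + jωL = 567 + j17.34.
Step 4 — H = 0.0009346 + j0.03056.
Step 5 — Magnitude: |H| = 0.03057 (-30.3 dB); phase: φ = 88.2°.

|H| = 0.03057 (-30.3 dB), φ = 88.2°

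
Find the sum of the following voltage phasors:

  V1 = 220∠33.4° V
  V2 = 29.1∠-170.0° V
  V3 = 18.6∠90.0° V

Step 1 — Convert each phasor to rectangular form:
  V1 = 220·(cos(33.4°) + j·sin(33.4°)) = 183.7 + j121.1 V
  V2 = 29.1·(cos(-170.0°) + j·sin(-170.0°)) = -28.66 - j5.053 V
  V3 = 18.6·(cos(90.0°) + j·sin(90.0°)) = 0 + j18.6 V
Step 2 — Sum components: V_total = 155 + j134.7 V.
Step 3 — Convert to polar: |V_total| = 205.3 V, ∠V_total = 41.0°.

V_total = 205.3∠41.0° V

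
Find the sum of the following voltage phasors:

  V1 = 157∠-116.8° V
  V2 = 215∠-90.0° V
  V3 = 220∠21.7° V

Step 1 — Convert each phasor to rectangular form:
  V1 = 157·(cos(-116.8°) + j·sin(-116.8°)) = -70.79 - j140.1 V
  V2 = 215·(cos(-90.0°) + j·sin(-90.0°)) = 0 - j215 V
  V3 = 220·(cos(21.7°) + j·sin(21.7°)) = 204.4 + j81.34 V
Step 2 — Sum components: V_total = 133.6 - j273.8 V.
Step 3 — Convert to polar: |V_total| = 304.7 V, ∠V_total = -64.0°.

V_total = 304.7∠-64.0° V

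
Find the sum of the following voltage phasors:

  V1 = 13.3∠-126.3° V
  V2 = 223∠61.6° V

Step 1 — Convert each phasor to rectangular form:
  V1 = 13.3·(cos(-126.3°) + j·sin(-126.3°)) = -7.874 - j10.72 V
  V2 = 223·(cos(61.6°) + j·sin(61.6°)) = 106.1 + j196.2 V
Step 2 — Sum components: V_total = 98.19 + j185.4 V.
Step 3 — Convert to polar: |V_total| = 209.8 V, ∠V_total = 62.1°.

V_total = 209.8∠62.1° V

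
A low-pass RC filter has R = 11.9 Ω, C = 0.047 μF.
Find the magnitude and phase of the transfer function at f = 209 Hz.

Step 1 — Angular frequency: ω = 2π·209 = 1313 rad/s.
Step 2 — Transfer function: H(jω) = 1/(1 + jωRC).
Step 3 — Denominator: 1 + jωRC = 1 + j·1313·11.9·4.7e-08 = 1 + j0.0007345.
Step 4 — H = 1 - j0.0007345.
Step 5 — Magnitude: |H| = 1 (-0.0 dB); phase: φ = -0.0°.

|H| = 1 (-0.0 dB), φ = -0.0°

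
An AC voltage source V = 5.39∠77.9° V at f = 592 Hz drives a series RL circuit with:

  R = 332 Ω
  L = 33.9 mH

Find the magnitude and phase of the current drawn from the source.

Step 1 — Angular frequency: ω = 2π·f = 2π·592 = 3720 rad/s.
Step 2 — Component impedances:
  R: Z = R = 332 Ω
  L: Z = jωL = j·3720·0.0339 = 0 + j126.1 Ω
Step 3 — Series combination: Z_total = R + L = 332 + j126.1 Ω = 355.1∠20.8° Ω.
Step 4 — Source phasor: V = 5.39∠77.9° V = 1.13 + j5.27 V.
Step 5 — Ohm's law: I = V / Z_total = (1.13 + j5.27) / (332 + j126.1) = 0.008243 + j0.01274 A.
Step 6 — Convert to polar: |I| = 0.01518 A, ∠I = 57.1°.

I = 0.01518∠57.1° A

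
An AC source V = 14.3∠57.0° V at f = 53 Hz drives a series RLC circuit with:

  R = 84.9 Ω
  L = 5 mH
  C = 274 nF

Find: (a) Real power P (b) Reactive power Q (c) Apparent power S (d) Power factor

Step 1 — Angular frequency: ω = 2π·f = 2π·53 = 333 rad/s.
Step 2 — Component impedances:
  R: Z = R = 84.9 Ω
  L: Z = jωL = j·333·0.005 = 0 + j1.665 Ω
  C: Z = 1/(jωC) = -j/(ω·C) = 0 - j1.096e+04 Ω
Step 3 — Series combination: Z_total = R + L + C = 84.9 - j1.096e+04 Ω = 1.096e+04∠-89.6° Ω.
Step 4 — Source phasor: V = 14.3∠57.0° V = 7.788 + j11.99 V.
Step 5 — Current: I = V / Z = -0.001089 + j0.0007192 A = 0.001305∠146.6° A.
Step 6 — Complex power: S = V·I* = 0.0001446 - j0.01866 VA.
Step 7 — Real power: P = Re(S) = 0.0001446 W.
Step 8 — Reactive power: Q = Im(S) = -0.01866 VAR.
Step 9 — Apparent power: |S| = 0.01866 VA.
Step 10 — Power factor: PF = P/|S| = 0.007748 (leading).

(a) P = 0.0001446 W  (b) Q = -0.01866 VAR  (c) S = 0.01866 VA  (d) PF = 0.007748 (leading)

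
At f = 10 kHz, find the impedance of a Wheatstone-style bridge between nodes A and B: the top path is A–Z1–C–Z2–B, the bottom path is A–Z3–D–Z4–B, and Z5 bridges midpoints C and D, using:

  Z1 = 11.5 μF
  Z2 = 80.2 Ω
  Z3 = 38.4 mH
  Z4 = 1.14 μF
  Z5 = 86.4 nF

Step 1 — Angular frequency: ω = 2π·f = 2π·1e+04 = 6.283e+04 rad/s.
Step 2 — Component impedances:
  Z1: Z = 1/(jωC) = -j/(ω·C) = 0 - j1.384 Ω
  Z2: Z = R = 80.2 Ω
  Z3: Z = jωL = j·6.283e+04·0.0384 = 0 + j2413 Ω
  Z4: Z = 1/(jωC) = -j/(ω·C) = 0 - j13.96 Ω
  Z5: Z = 1/(jωC) = -j/(ω·C) = 0 - j184.2 Ω
Step 3 — Bridge requires nodal analysis (the Z5 bridge couples midpoints C and D, so the two paths cannot be reduced to a simple series/parallel combination). Setting node B to ground and injecting 1 A at node A, the 3-node admittance system at A, C, D solves to V_A = Z_AB = 70.35 - j27.82 Ω = 75.65∠-21.6° Ω.

Z = 70.35 - j27.82 Ω = 75.65∠-21.6° Ω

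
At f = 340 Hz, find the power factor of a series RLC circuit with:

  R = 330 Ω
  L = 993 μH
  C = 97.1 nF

Step 1 — Angular frequency: ω = 2π·f = 2π·340 = 2136 rad/s.
Step 2 — Component impedances:
  R: Z = R = 330 Ω
  L: Z = jωL = j·2136·0.000993 = 0 + j2.121 Ω
  C: Z = 1/(jωC) = -j/(ω·C) = 0 - j4821 Ω
Step 3 — Series combination: Z_total = R + L + C = 330 - j4819 Ω = 4830∠-86.1° Ω.
Step 4 — Power factor: PF = cos(φ) = Re(Z)/|Z| = 330/4830 = 0.06832.
Step 5 — Type: Im(Z) = -4819 ⇒ leading (phase φ = -86.1°).

PF = 0.06832 (leading, φ = -86.1°)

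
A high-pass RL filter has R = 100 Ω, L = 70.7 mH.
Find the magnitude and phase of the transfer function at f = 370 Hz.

Step 1 — Angular frequency: ω = 2π·370 = 2325 rad/s.
Step 2 — Transfer function: H(jω) = jωL/(R + jωL).
Step 3 — Numerator jωL = j·164.4; denominator R + jωL = 100 + j164.4.
Step 4 — H = 0.7298 + j0.444.
Step 5 — Magnitude: |H| = 0.8543 (-1.4 dB); phase: φ = 31.3°.

|H| = 0.8543 (-1.4 dB), φ = 31.3°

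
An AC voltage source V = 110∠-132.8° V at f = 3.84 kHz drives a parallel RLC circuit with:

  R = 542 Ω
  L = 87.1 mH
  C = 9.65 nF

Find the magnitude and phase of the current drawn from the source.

Step 1 — Angular frequency: ω = 2π·f = 2π·3840 = 2.413e+04 rad/s.
Step 2 — Component impedances:
  R: Z = R = 542 Ω
  L: Z = jωL = j·2.413e+04·0.0871 = 0 + j2101 Ω
  C: Z = 1/(jωC) = -j/(ω·C) = 0 - j4295 Ω
Step 3 — Parallel combination: 1/Z_total = 1/R + 1/L + 1/C; Z_total = 532.8 + j70.17 Ω = 537.4∠7.5° Ω.
Step 4 — Source phasor: V = 110∠-132.8° V = -74.74 - j80.71 V.
Step 5 — Ohm's law: I = V / Z_total = (-74.74 - j80.71) / (532.8 + j70.17) = -0.1575 - j0.1307 A.
Step 6 — Convert to polar: |I| = 0.2047 A, ∠I = -140.3°.

I = 0.2047∠-140.3° A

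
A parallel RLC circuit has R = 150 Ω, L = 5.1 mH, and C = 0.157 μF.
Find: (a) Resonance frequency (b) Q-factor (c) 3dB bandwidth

Step 1 — Resonance: ω₀ = 1/√(LC) = 1/√(0.0051·1.57e-07) = 3.534e+04 rad/s.
Step 2 — f₀ = ω₀/(2π) = 5625 Hz.
Step 3 — Parallel Q: Q = R/(ω₀L) = 150/(3.534e+04·0.0051) = 0.8323.
Step 4 — Bandwidth: Δω = ω₀/Q = 4.246e+04 rad/s; BW = Δω/(2π) = 6758 Hz.

(a) f₀ = 5625 Hz  (b) Q = 0.8323  (c) BW = 6758 Hz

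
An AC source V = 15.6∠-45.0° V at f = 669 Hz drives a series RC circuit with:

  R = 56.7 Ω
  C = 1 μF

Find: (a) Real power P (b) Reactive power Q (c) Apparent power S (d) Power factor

Step 1 — Angular frequency: ω = 2π·f = 2π·669 = 4203 rad/s.
Step 2 — Component impedances:
  R: Z = R = 56.7 Ω
  C: Z = 1/(jωC) = -j/(ω·C) = 0 - j237.9 Ω
Step 3 — Series combination: Z_total = R + C = 56.7 - j237.9 Ω = 244.6∠-76.6° Ω.
Step 4 — Source phasor: V = 15.6∠-45.0° V = 11.03 - j11.03 V.
Step 5 — Current: I = V / Z = 0.05433 + j0.03342 A = 0.06379∠31.6° A.
Step 6 — Complex power: S = V·I* = 0.2307 - j0.968 VA.
Step 7 — Real power: P = Re(S) = 0.2307 W.
Step 8 — Reactive power: Q = Im(S) = -0.968 VAR.
Step 9 — Apparent power: |S| = 0.9951 VA.
Step 10 — Power factor: PF = P/|S| = 0.2318 (leading).

(a) P = 0.2307 W  (b) Q = -0.968 VAR  (c) S = 0.9951 VA  (d) PF = 0.2318 (leading)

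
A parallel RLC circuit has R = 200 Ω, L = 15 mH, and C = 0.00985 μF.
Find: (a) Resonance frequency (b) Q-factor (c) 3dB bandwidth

Step 1 — Resonance: ω₀ = 1/√(LC) = 1/√(0.015·9.85e-09) = 8.227e+04 rad/s.
Step 2 — f₀ = ω₀/(2π) = 1.309e+04 Hz.
Step 3 — Parallel Q: Q = R/(ω₀L) = 200/(8.227e+04·0.015) = 0.1621.
Step 4 — Bandwidth: Δω = ω₀/Q = 5.076e+05 rad/s; BW = Δω/(2π) = 8.079e+04 Hz.

(a) f₀ = 1.309e+04 Hz  (b) Q = 0.1621  (c) BW = 8.079e+04 Hz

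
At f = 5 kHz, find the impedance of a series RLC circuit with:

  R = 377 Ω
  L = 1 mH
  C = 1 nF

Step 1 — Angular frequency: ω = 2π·f = 2π·5000 = 3.142e+04 rad/s.
Step 2 — Component impedances:
  R: Z = R = 377 Ω
  L: Z = jωL = j·3.142e+04·0.001 = 0 + j31.42 Ω
  C: Z = 1/(jωC) = -j/(ω·C) = 0 - j3.183e+04 Ω
Step 3 — Series combination: Z_total = R + L + C = 377 - j3.18e+04 Ω = 3.18e+04∠-89.3° Ω.

Z = 377 - j3.18e+04 Ω = 3.18e+04∠-89.3° Ω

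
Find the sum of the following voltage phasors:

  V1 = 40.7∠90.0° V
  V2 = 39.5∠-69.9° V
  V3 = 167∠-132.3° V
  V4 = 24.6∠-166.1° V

Step 1 — Convert each phasor to rectangular form:
  V1 = 40.7·(cos(90.0°) + j·sin(90.0°)) = 0 + j40.7 V
  V2 = 39.5·(cos(-69.9°) + j·sin(-69.9°)) = 13.57 - j37.09 V
  V3 = 167·(cos(-132.3°) + j·sin(-132.3°)) = -112.4 - j123.5 V
  V4 = 24.6·(cos(-166.1°) + j·sin(-166.1°)) = -23.88 - j5.91 V
Step 2 — Sum components: V_total = -122.7 - j125.8 V.
Step 3 — Convert to polar: |V_total| = 175.7 V, ∠V_total = -134.3°.

V_total = 175.7∠-134.3° V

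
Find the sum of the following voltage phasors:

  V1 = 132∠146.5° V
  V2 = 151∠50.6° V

Step 1 — Convert each phasor to rectangular form:
  V1 = 132·(cos(146.5°) + j·sin(146.5°)) = -110.1 + j72.86 V
  V2 = 151·(cos(50.6°) + j·sin(50.6°)) = 95.84 + j116.7 V
Step 2 — Sum components: V_total = -14.23 + j189.5 V.
Step 3 — Convert to polar: |V_total| = 190.1 V, ∠V_total = 94.3°.

V_total = 190.1∠94.3° V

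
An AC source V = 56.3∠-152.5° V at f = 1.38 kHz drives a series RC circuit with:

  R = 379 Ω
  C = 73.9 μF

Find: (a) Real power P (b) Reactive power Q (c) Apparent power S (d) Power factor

Step 1 — Angular frequency: ω = 2π·f = 2π·1380 = 8671 rad/s.
Step 2 — Component impedances:
  R: Z = R = 379 Ω
  C: Z = 1/(jωC) = -j/(ω·C) = 0 - j1.561 Ω
Step 3 — Series combination: Z_total = R + C = 379 - j1.561 Ω = 379∠-0.2° Ω.
Step 4 — Source phasor: V = 56.3∠-152.5° V = -49.94 - j26 V.
Step 5 — Current: I = V / Z = -0.1315 - j0.06913 A = 0.1485∠-152.3° A.
Step 6 — Complex power: S = V·I* = 8.363 - j0.03444 VA.
Step 7 — Real power: P = Re(S) = 8.363 W.
Step 8 — Reactive power: Q = Im(S) = -0.03444 VAR.
Step 9 — Apparent power: |S| = 8.363 VA.
Step 10 — Power factor: PF = P/|S| = 1 (leading).

(a) P = 8.363 W  (b) Q = -0.03444 VAR  (c) S = 8.363 VA  (d) PF = 1 (leading)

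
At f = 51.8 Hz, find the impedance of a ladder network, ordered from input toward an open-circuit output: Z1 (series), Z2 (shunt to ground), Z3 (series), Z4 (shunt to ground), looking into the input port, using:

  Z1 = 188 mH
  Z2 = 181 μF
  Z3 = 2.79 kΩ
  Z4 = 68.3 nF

Step 1 — Angular frequency: ω = 2π·f = 2π·51.8 = 325.5 rad/s.
Step 2 — Component impedances:
  Z1: Z = jωL = j·325.5·0.188 = 0 + j61.19 Ω
  Z2: Z = 1/(jωC) = -j/(ω·C) = 0 - j16.98 Ω
  Z3: Z = R = 2790 Ω
  Z4: Z = 1/(jωC) = -j/(ω·C) = 0 - j4.499e+04 Ω
Step 3 — Ladder network (open output): work backward from the far end, alternating series and parallel combinations. Z_in = 0.0003955 + j44.22 Ω = 44.22∠90.0° Ω.

Z = 0.0003955 + j44.22 Ω = 44.22∠90.0° Ω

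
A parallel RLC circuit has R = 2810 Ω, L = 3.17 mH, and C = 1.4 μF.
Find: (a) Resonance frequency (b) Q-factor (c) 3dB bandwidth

Step 1 — Resonance: ω₀ = 1/√(LC) = 1/√(0.00317·1.4e-06) = 1.501e+04 rad/s.
Step 2 — f₀ = ω₀/(2π) = 2389 Hz.
Step 3 — Parallel Q: Q = R/(ω₀L) = 2810/(1.501e+04·0.00317) = 59.05.
Step 4 — Bandwidth: Δω = ω₀/Q = 254.2 rad/s; BW = Δω/(2π) = 40.46 Hz.

(a) f₀ = 2389 Hz  (b) Q = 59.05  (c) BW = 40.46 Hz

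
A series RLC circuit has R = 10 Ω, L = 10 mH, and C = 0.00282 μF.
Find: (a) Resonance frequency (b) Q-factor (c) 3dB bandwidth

Step 1 — Resonance condition Im(Z)=0 gives ω₀ = 1/√(LC).
Step 2 — ω₀ = 1/√(0.01·2.82e-09) = 1.883e+05 rad/s.
Step 3 — f₀ = ω₀/(2π) = 2.997e+04 Hz.
Step 4 — Series Q: Q = ω₀L/R = 1.883e+05·0.01/10 = 188.3.
Step 5 — 3dB bandwidth: Δω = ω₀/Q = 1000 rad/s; BW = Δω/(2π) = 159.2 Hz.

(a) f₀ = 2.997e+04 Hz  (b) Q = 188.3  (c) BW = 159.2 Hz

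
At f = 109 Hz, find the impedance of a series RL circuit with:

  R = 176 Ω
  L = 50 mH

Step 1 — Angular frequency: ω = 2π·f = 2π·109 = 684.9 rad/s.
Step 2 — Component impedances:
  R: Z = R = 176 Ω
  L: Z = jωL = j·684.9·0.05 = 0 + j34.24 Ω
Step 3 — Series combination: Z_total = R + L = 176 + j34.24 Ω = 179.3∠11.0° Ω.

Z = 176 + j34.24 Ω = 179.3∠11.0° Ω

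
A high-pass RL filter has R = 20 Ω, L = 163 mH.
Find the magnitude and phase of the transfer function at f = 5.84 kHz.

Step 1 — Angular frequency: ω = 2π·5840 = 3.669e+04 rad/s.
Step 2 — Transfer function: H(jω) = jωL/(R + jωL).
Step 3 — Numerator jωL = j·5981; denominator R + jωL = 20 + j5981.
Step 4 — H = 1 + j0.003344.
Step 5 — Magnitude: |H| = 1 (-0.0 dB); phase: φ = 0.2°.

|H| = 1 (-0.0 dB), φ = 0.2°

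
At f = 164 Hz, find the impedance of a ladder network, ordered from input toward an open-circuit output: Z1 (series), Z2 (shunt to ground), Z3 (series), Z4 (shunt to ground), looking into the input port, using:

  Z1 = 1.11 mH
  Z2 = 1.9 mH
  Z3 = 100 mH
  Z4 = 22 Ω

Step 1 — Angular frequency: ω = 2π·f = 2π·164 = 1030 rad/s.
Step 2 — Component impedances:
  Z1: Z = jωL = j·1030·0.00111 = 0 + j1.144 Ω
  Z2: Z = jωL = j·1030·0.0019 = 0 + j1.958 Ω
  Z3: Z = jωL = j·1030·0.1 = 0 + j103 Ω
  Z4: Z = R = 22 Ω
Step 3 — Ladder network (open output): work backward from the far end, alternating series and parallel combinations. Z_in = 0.007327 + j3.067 Ω = 3.067∠89.9° Ω.

Z = 0.007327 + j3.067 Ω = 3.067∠89.9° Ω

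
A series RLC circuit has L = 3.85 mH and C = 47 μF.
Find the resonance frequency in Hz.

Step 1 — Resonance condition Im(Z)=0 gives ω₀ = 1/√(LC).
Step 2 — ω₀ = 1/√(0.00385·4.7e-05) = 2351 rad/s.
Step 3 — f₀ = ω₀/(2π) = 374.1 Hz.

f₀ = 374.1 Hz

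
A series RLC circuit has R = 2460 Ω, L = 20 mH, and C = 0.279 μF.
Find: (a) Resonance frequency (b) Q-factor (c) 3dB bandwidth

Step 1 — Resonance: ω₀ = 1/√(LC) = 1/√(0.02·2.79e-07) = 1.339e+04 rad/s.
Step 2 — f₀ = ω₀/(2π) = 2131 Hz.
Step 3 — Series Q: Q = ω₀L/R = 1.339e+04·0.02/2460 = 0.1088.
Step 4 — Bandwidth: Δω = ω₀/Q = 1.23e+05 rad/s; BW = Δω/(2π) = 1.958e+04 Hz.

(a) f₀ = 2131 Hz  (b) Q = 0.1088  (c) BW = 1.958e+04 Hz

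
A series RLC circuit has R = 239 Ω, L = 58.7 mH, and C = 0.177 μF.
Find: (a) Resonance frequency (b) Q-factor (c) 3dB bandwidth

Step 1 — Resonance condition Im(Z)=0 gives ω₀ = 1/√(LC).
Step 2 — ω₀ = 1/√(0.0587·1.77e-07) = 9811 rad/s.
Step 3 — f₀ = ω₀/(2π) = 1561 Hz.
Step 4 — Series Q: Q = ω₀L/R = 9811·0.0587/239 = 2.41.
Step 5 — 3dB bandwidth: Δω = ω₀/Q = 4072 rad/s; BW = Δω/(2π) = 648 Hz.

(a) f₀ = 1561 Hz  (b) Q = 2.41  (c) BW = 648 Hz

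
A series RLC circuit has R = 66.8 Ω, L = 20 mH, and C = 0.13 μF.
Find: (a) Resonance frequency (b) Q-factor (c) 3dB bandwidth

Step 1 — Resonance condition Im(Z)=0 gives ω₀ = 1/√(LC).
Step 2 — ω₀ = 1/√(0.02·1.3e-07) = 1.961e+04 rad/s.
Step 3 — f₀ = ω₀/(2π) = 3121 Hz.
Step 4 — Series Q: Q = ω₀L/R = 1.961e+04·0.02/66.8 = 5.872.
Step 5 — 3dB bandwidth: Δω = ω₀/Q = 3340 rad/s; BW = Δω/(2π) = 531.6 Hz.

(a) f₀ = 3121 Hz  (b) Q = 5.872  (c) BW = 531.6 Hz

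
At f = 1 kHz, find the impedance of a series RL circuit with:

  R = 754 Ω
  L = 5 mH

Step 1 — Angular frequency: ω = 2π·f = 2π·1000 = 6283 rad/s.
Step 2 — Component impedances:
  R: Z = R = 754 Ω
  L: Z = jωL = j·6283·0.005 = 0 + j31.42 Ω
Step 3 — Series combination: Z_total = R + L = 754 + j31.42 Ω = 754.7∠2.4° Ω.

Z = 754 + j31.42 Ω = 754.7∠2.4° Ω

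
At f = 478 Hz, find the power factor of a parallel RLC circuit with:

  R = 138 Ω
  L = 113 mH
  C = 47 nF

Step 1 — Angular frequency: ω = 2π·f = 2π·478 = 3003 rad/s.
Step 2 — Component impedances:
  R: Z = R = 138 Ω
  L: Z = jωL = j·3003·0.113 = 0 + j339.4 Ω
  C: Z = 1/(jωC) = -j/(ω·C) = 0 - j7084 Ω
Step 3 — Parallel combination: 1/Z_total = 1/R + 1/L + 1/C; Z_total = 120 + j46.46 Ω = 128.7∠21.2° Ω.
Step 4 — Power factor: PF = cos(φ) = Re(Z)/|Z| = 120.01/128.69 = 0.9326.
Step 5 — Type: Im(Z) = 46.46 ⇒ lagging (phase φ = 21.2°).

PF = 0.9326 (lagging, φ = 21.2°)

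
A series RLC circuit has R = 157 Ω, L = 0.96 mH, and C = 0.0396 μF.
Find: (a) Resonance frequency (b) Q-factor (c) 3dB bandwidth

Step 1 — Resonance: ω₀ = 1/√(LC) = 1/√(0.00096·3.96e-08) = 1.622e+05 rad/s.
Step 2 — f₀ = ω₀/(2π) = 2.581e+04 Hz.
Step 3 — Series Q: Q = ω₀L/R = 1.622e+05·0.00096/157 = 0.9917.
Step 4 — Bandwidth: Δω = ω₀/Q = 1.635e+05 rad/s; BW = Δω/(2π) = 2.603e+04 Hz.

(a) f₀ = 2.581e+04 Hz  (b) Q = 0.9917  (c) BW = 2.603e+04 Hz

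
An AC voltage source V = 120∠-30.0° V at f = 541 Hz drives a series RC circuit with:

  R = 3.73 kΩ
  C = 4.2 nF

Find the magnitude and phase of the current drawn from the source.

Step 1 — Angular frequency: ω = 2π·f = 2π·541 = 3399 rad/s.
Step 2 — Component impedances:
  R: Z = R = 3730 Ω
  C: Z = 1/(jωC) = -j/(ω·C) = 0 - j7.004e+04 Ω
Step 3 — Series combination: Z_total = R + C = 3730 - j7.004e+04 Ω = 7.014e+04∠-87.0° Ω.
Step 4 — Source phasor: V = 120∠-30.0° V = 103.9 - j60 V.
Step 5 — Ohm's law: I = V / Z_total = (103.9 - j60) / (3730 - j7.004e+04) = 0.000933 + j0.001434 A.
Step 6 — Convert to polar: |I| = 0.001711 A, ∠I = 57.0°.

I = 0.001711∠57.0° A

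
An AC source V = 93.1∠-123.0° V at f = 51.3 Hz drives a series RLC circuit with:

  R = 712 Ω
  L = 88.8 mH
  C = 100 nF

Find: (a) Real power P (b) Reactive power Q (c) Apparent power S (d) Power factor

Step 1 — Angular frequency: ω = 2π·f = 2π·51.3 = 322.3 rad/s.
Step 2 — Component impedances:
  R: Z = R = 712 Ω
  L: Z = jωL = j·322.3·0.0888 = 0 + j28.62 Ω
  C: Z = 1/(jωC) = -j/(ω·C) = 0 - j3.102e+04 Ω
Step 3 — Series combination: Z_total = R + L + C = 712 - j3.1e+04 Ω = 3.1e+04∠-88.7° Ω.
Step 4 — Source phasor: V = 93.1∠-123.0° V = -50.71 - j78.08 V.
Step 5 — Current: I = V / Z = 0.00248 - j0.001693 A = 0.003003∠-34.3° A.
Step 6 — Complex power: S = V·I* = 0.00642 - j0.2795 VA.
Step 7 — Real power: P = Re(S) = 0.00642 W.
Step 8 — Reactive power: Q = Im(S) = -0.2795 VAR.
Step 9 — Apparent power: |S| = 0.2796 VA.
Step 10 — Power factor: PF = P/|S| = 0.02296 (leading).

(a) P = 0.00642 W  (b) Q = -0.2795 VAR  (c) S = 0.2796 VA  (d) PF = 0.02296 (leading)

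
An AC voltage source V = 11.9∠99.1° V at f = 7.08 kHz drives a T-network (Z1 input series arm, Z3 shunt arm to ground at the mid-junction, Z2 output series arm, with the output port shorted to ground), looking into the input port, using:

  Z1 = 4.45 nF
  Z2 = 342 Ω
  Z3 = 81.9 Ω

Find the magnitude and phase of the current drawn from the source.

Step 1 — Angular frequency: ω = 2π·f = 2π·7080 = 4.448e+04 rad/s.
Step 2 — Component impedances:
  Z1: Z = 1/(jωC) = -j/(ω·C) = 0 - j5052 Ω
  Z2: Z = R = 342 Ω
  Z3: Z = R = 81.9 Ω
Step 3 — With the output port shorted to ground, the output series arm Z2 runs from the junction to ground; the shunt arm Z3 also runs from the junction to ground. They appear in parallel: Z3 || Z2 = 66.08 Ω.
Step 4 — Series with input arm Z1: Z_in = Z1 + (Z3 || Z2) = 66.08 - j5052 Ω = 5052∠-89.3° Ω.
Step 5 — Source phasor: V = 11.9∠99.1° V = -1.882 + j11.75 V.
Step 6 — Ohm's law: I = V / Z_total = (-1.882 + j11.75) / (66.08 - j5052) = -0.002331 - j0.0003421 A.
Step 7 — Convert to polar: |I| = 0.002355 A, ∠I = -171.6°.

I = 0.002355∠-171.6° A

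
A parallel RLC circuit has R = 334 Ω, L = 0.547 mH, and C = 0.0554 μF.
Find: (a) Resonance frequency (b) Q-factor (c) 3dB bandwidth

Step 1 — Resonance: ω₀ = 1/√(LC) = 1/√(0.000547·5.54e-08) = 1.817e+05 rad/s.
Step 2 — f₀ = ω₀/(2π) = 2.891e+04 Hz.
Step 3 — Parallel Q: Q = R/(ω₀L) = 334/(1.817e+05·0.000547) = 3.361.
Step 4 — Bandwidth: Δω = ω₀/Q = 5.404e+04 rad/s; BW = Δω/(2π) = 8601 Hz.

(a) f₀ = 2.891e+04 Hz  (b) Q = 3.361  (c) BW = 8601 Hz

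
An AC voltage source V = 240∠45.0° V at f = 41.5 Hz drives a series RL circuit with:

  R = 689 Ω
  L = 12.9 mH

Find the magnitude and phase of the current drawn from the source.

Step 1 — Angular frequency: ω = 2π·f = 2π·41.5 = 260.8 rad/s.
Step 2 — Component impedances:
  R: Z = R = 689 Ω
  L: Z = jωL = j·260.8·0.0129 = 0 + j3.364 Ω
Step 3 — Series combination: Z_total = R + L = 689 + j3.364 Ω = 689∠0.3° Ω.
Step 4 — Source phasor: V = 240∠45.0° V = 169.7 + j169.7 V.
Step 5 — Ohm's law: I = V / Z_total = (169.7 + j169.7) / (689 + j3.364) = 0.2475 + j0.2451 A.
Step 6 — Convert to polar: |I| = 0.3483 A, ∠I = 44.7°.

I = 0.3483∠44.7° A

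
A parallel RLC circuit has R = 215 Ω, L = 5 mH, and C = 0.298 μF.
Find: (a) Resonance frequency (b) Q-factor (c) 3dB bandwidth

Step 1 — Resonance: ω₀ = 1/√(LC) = 1/√(0.005·2.98e-07) = 2.591e+04 rad/s.
Step 2 — f₀ = ω₀/(2π) = 4123 Hz.
Step 3 — Parallel Q: Q = R/(ω₀L) = 215/(2.591e+04·0.005) = 1.66.
Step 4 — Bandwidth: Δω = ω₀/Q = 1.561e+04 rad/s; BW = Δω/(2π) = 2484 Hz.

(a) f₀ = 4123 Hz  (b) Q = 1.66  (c) BW = 2484 Hz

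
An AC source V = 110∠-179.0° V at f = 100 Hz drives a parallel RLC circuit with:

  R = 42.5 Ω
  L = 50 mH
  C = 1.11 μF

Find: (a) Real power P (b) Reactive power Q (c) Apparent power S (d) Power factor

Step 1 — Angular frequency: ω = 2π·f = 2π·100 = 628.3 rad/s.
Step 2 — Component impedances:
  R: Z = R = 42.5 Ω
  L: Z = jωL = j·628.3·0.05 = 0 + j31.42 Ω
  C: Z = 1/(jωC) = -j/(ω·C) = 0 - j1434 Ω
Step 3 — Parallel combination: 1/Z_total = 1/R + 1/L + 1/C; Z_total = 15.45 + j20.44 Ω = 25.62∠52.9° Ω.
Step 4 — Source phasor: V = 110∠-179.0° V = -110 - j1.92 V.
Step 5 — Current: I = V / Z = -2.648 + j3.379 A = 4.293∠128.1° A.
Step 6 — Complex power: S = V·I* = 284.7 + j376.7 VA.
Step 7 — Real power: P = Re(S) = 284.7 W.
Step 8 — Reactive power: Q = Im(S) = 376.7 VAR.
Step 9 — Apparent power: |S| = 472.2 VA.
Step 10 — Power factor: PF = P/|S| = 0.6029 (lagging).

(a) P = 284.7 W  (b) Q = 376.7 VAR  (c) S = 472.2 VA  (d) PF = 0.6029 (lagging)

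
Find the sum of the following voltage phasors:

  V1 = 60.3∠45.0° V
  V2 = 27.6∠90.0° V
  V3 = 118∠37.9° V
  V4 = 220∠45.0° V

Step 1 — Convert each phasor to rectangular form:
  V1 = 60.3·(cos(45.0°) + j·sin(45.0°)) = 42.64 + j42.64 V
  V2 = 27.6·(cos(90.0°) + j·sin(90.0°)) = 0 + j27.6 V
  V3 = 118·(cos(37.9°) + j·sin(37.9°)) = 93.11 + j72.49 V
  V4 = 220·(cos(45.0°) + j·sin(45.0°)) = 155.6 + j155.6 V
Step 2 — Sum components: V_total = 291.3 + j298.3 V.
Step 3 — Convert to polar: |V_total| = 416.9 V, ∠V_total = 45.7°.

V_total = 416.9∠45.7° V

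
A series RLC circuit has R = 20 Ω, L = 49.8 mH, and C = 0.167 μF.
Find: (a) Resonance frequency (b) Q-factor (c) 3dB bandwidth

Step 1 — Resonance: ω₀ = 1/√(LC) = 1/√(0.0498·1.67e-07) = 1.097e+04 rad/s.
Step 2 — f₀ = ω₀/(2π) = 1745 Hz.
Step 3 — Series Q: Q = ω₀L/R = 1.097e+04·0.0498/20 = 27.3.
Step 4 — Bandwidth: Δω = ω₀/Q = 401.6 rad/s; BW = Δω/(2π) = 63.92 Hz.

(a) f₀ = 1745 Hz  (b) Q = 27.3  (c) BW = 63.92 Hz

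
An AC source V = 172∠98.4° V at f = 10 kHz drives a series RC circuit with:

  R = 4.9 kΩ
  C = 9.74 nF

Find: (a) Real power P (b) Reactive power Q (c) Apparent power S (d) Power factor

Step 1 — Angular frequency: ω = 2π·f = 2π·1e+04 = 6.283e+04 rad/s.
Step 2 — Component impedances:
  R: Z = R = 4900 Ω
  C: Z = 1/(jωC) = -j/(ω·C) = 0 - j1634 Ω
Step 3 — Series combination: Z_total = R + C = 4900 - j1634 Ω = 5165∠-18.4° Ω.
Step 4 — Source phasor: V = 172∠98.4° V = -25.13 + j170.2 V.
Step 5 — Current: I = V / Z = -0.01504 + j0.02971 A = 0.0333∠116.8° A.
Step 6 — Complex power: S = V·I* = 5.433 - j1.812 VA.
Step 7 — Real power: P = Re(S) = 5.433 W.
Step 8 — Reactive power: Q = Im(S) = -1.812 VAR.
Step 9 — Apparent power: |S| = 5.727 VA.
Step 10 — Power factor: PF = P/|S| = 0.9486 (leading).

(a) P = 5.433 W  (b) Q = -1.812 VAR  (c) S = 5.727 VA  (d) PF = 0.9486 (leading)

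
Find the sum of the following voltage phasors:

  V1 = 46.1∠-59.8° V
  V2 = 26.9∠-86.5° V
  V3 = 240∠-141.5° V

Step 1 — Convert each phasor to rectangular form:
  V1 = 46.1·(cos(-59.8°) + j·sin(-59.8°)) = 23.19 - j39.84 V
  V2 = 26.9·(cos(-86.5°) + j·sin(-86.5°)) = 1.642 - j26.85 V
  V3 = 240·(cos(-141.5°) + j·sin(-141.5°)) = -187.8 - j149.4 V
Step 2 — Sum components: V_total = -163 - j216.1 V.
Step 3 — Convert to polar: |V_total| = 270.7 V, ∠V_total = -127.0°.

V_total = 270.7∠-127.0° V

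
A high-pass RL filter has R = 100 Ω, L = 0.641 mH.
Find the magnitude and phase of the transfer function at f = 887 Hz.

Step 1 — Angular frequency: ω = 2π·887 = 5573 rad/s.
Step 2 — Transfer function: H(jω) = jωL/(R + jωL).
Step 3 — Numerator jωL = j·3.572; denominator R + jωL = 100 + j3.572.
Step 4 — H = 0.001275 + j0.03568.
Step 5 — Magnitude: |H| = 0.0357 (-28.9 dB); phase: φ = 88.0°.

|H| = 0.0357 (-28.9 dB), φ = 88.0°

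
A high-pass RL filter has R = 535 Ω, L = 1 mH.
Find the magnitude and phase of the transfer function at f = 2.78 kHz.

Step 1 — Angular frequency: ω = 2π·2780 = 1.747e+04 rad/s.
Step 2 — Transfer function: H(jω) = jωL/(R + jωL).
Step 3 — Numerator jωL = j·17.47; denominator R + jωL = 535 + j17.47.
Step 4 — H = 0.001065 + j0.03261.
Step 5 — Magnitude: |H| = 0.03263 (-29.7 dB); phase: φ = 88.1°.

|H| = 0.03263 (-29.7 dB), φ = 88.1°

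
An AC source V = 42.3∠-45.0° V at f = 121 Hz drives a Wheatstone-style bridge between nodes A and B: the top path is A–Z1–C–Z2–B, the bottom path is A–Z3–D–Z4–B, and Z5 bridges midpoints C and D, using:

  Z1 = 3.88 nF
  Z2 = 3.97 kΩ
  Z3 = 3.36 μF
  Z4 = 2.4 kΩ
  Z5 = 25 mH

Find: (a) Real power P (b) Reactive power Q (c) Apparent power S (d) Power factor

Step 1 — Angular frequency: ω = 2π·f = 2π·121 = 760.3 rad/s.
Step 2 — Component impedances:
  Z1: Z = 1/(jωC) = -j/(ω·C) = 0 - j3.39e+05 Ω
  Z2: Z = R = 3970 Ω
  Z3: Z = 1/(jωC) = -j/(ω·C) = 0 - j391.5 Ω
  Z4: Z = R = 2400 Ω
  Z5: Z = jωL = j·760.3·0.025 = 0 + j19.01 Ω
Step 3 — Bridge requires nodal analysis (the Z5 bridge couples midpoints C and D, so the two paths cannot be reduced to a simple series/parallel combination). Setting node B to ground and injecting 1 A at node A, the 3-node admittance system at A, C, D solves to V_A = Z_AB = 1496 - j388.3 Ω = 1545∠-14.6° Ω.
Step 4 — Source phasor: V = 42.3∠-45.0° V = 29.91 - j29.91 V.
Step 5 — Current: I = V / Z = 0.0236 - j0.01387 A = 0.02737∠-30.4° A.
Step 6 — Complex power: S = V·I* = 1.121 - j0.291 VA.
Step 7 — Real power: P = Re(S) = 1.121 W.
Step 8 — Reactive power: Q = Im(S) = -0.291 VAR.
Step 9 — Apparent power: |S| = 1.158 VA.
Step 10 — Power factor: PF = P/|S| = 0.9679 (leading).

(a) P = 1.121 W  (b) Q = -0.291 VAR  (c) S = 1.158 VA  (d) PF = 0.9679 (leading)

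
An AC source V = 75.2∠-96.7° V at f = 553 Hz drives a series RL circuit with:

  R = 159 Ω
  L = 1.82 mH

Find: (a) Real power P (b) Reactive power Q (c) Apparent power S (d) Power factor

Step 1 — Angular frequency: ω = 2π·f = 2π·553 = 3475 rad/s.
Step 2 — Component impedances:
  R: Z = R = 159 Ω
  L: Z = jωL = j·3475·0.00182 = 0 + j6.324 Ω
Step 3 — Series combination: Z_total = R + L = 159 + j6.324 Ω = 159.1∠2.3° Ω.
Step 4 — Source phasor: V = 75.2∠-96.7° V = -8.774 - j74.69 V.
Step 5 — Current: I = V / Z = -0.07375 - j0.4668 A = 0.4726∠-99.0° A.
Step 6 — Complex power: S = V·I* = 35.51 + j1.412 VA.
Step 7 — Real power: P = Re(S) = 35.51 W.
Step 8 — Reactive power: Q = Im(S) = 1.412 VAR.
Step 9 — Apparent power: |S| = 35.54 VA.
Step 10 — Power factor: PF = P/|S| = 0.9992 (lagging).

(a) P = 35.51 W  (b) Q = 1.412 VAR  (c) S = 35.54 VA  (d) PF = 0.9992 (lagging)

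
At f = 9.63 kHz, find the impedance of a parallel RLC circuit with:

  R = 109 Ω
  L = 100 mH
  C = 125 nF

Step 1 — Angular frequency: ω = 2π·f = 2π·9630 = 6.051e+04 rad/s.
Step 2 — Component impedances:
  R: Z = R = 109 Ω
  L: Z = jωL = j·6.051e+04·0.1 = 0 + j6051 Ω
  C: Z = 1/(jωC) = -j/(ω·C) = 0 - j132.2 Ω
Step 3 — Parallel combination: 1/Z_total = 1/R + 1/L + 1/C; Z_total = 66.05 - j53.26 Ω = 84.85∠-38.9° Ω.

Z = 66.05 - j53.26 Ω = 84.85∠-38.9° Ω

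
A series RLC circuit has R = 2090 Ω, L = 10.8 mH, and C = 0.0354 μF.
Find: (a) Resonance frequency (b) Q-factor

Step 1 — Resonance condition Im(Z)=0 gives ω₀ = 1/√(LC).
Step 2 — ω₀ = 1/√(0.0108·3.54e-08) = 5.114e+04 rad/s.
Step 3 — f₀ = ω₀/(2π) = 8140 Hz.
Step 4 — Series Q: Q = ω₀L/R = 5.114e+04·0.0108/2090 = 0.2643.

(a) f₀ = 8140 Hz  (b) Q = 0.2643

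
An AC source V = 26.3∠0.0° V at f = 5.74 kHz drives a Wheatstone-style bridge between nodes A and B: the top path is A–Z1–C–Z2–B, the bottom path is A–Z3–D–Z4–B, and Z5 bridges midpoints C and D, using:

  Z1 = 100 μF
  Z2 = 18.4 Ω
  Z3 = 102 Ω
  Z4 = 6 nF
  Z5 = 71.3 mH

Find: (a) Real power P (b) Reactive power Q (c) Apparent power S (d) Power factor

Step 1 — Angular frequency: ω = 2π·f = 2π·5740 = 3.607e+04 rad/s.
Step 2 — Component impedances:
  Z1: Z = 1/(jωC) = -j/(ω·C) = 0 - j0.2773 Ω
  Z2: Z = R = 18.4 Ω
  Z3: Z = R = 102 Ω
  Z4: Z = 1/(jωC) = -j/(ω·C) = 0 - j4621 Ω
  Z5: Z = jωL = j·3.607e+04·0.0713 = 0 + j2571 Ω
Step 3 — Bridge requires nodal analysis (the Z5 bridge couples midpoints C and D, so the two paths cannot be reduced to a simple series/parallel combination). Setting node B to ground and injecting 1 A at node A, the 3-node admittance system at A, C, D solves to V_A = Z_AB = 18.4 - j0.3506 Ω = 18.4∠-1.1° Ω.
Step 4 — Source phasor: V = 26.3∠0.0° V = 26.3 V.
Step 5 — Current: I = V / Z = 1.429 + j0.02724 A = 1.429∠1.1° A.
Step 6 — Complex power: S = V·I* = 37.59 - j0.7163 VA.
Step 7 — Real power: P = Re(S) = 37.59 W.
Step 8 — Reactive power: Q = Im(S) = -0.7163 VAR.
Step 9 — Apparent power: |S| = 37.59 VA.
Step 10 — Power factor: PF = P/|S| = 0.9998 (leading).

(a) P = 37.59 W  (b) Q = -0.7163 VAR  (c) S = 37.59 VA  (d) PF = 0.9998 (leading)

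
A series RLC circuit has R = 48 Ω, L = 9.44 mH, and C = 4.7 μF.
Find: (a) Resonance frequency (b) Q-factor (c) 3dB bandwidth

Step 1 — Resonance condition Im(Z)=0 gives ω₀ = 1/√(LC).
Step 2 — ω₀ = 1/√(0.00944·4.7e-06) = 4748 rad/s.
Step 3 — f₀ = ω₀/(2π) = 755.6 Hz.
Step 4 — Series Q: Q = ω₀L/R = 4748·0.00944/48 = 0.9337.
Step 5 — 3dB bandwidth: Δω = ω₀/Q = 5085 rad/s; BW = Δω/(2π) = 809.3 Hz.

(a) f₀ = 755.6 Hz  (b) Q = 0.9337  (c) BW = 809.3 Hz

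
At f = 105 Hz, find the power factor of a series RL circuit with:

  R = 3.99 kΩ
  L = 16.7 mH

Step 1 — Angular frequency: ω = 2π·f = 2π·105 = 659.7 rad/s.
Step 2 — Component impedances:
  R: Z = R = 3990 Ω
  L: Z = jωL = j·659.7·0.0167 = 0 + j11.02 Ω
Step 3 — Series combination: Z_total = R + L = 3990 + j11.02 Ω = 3990∠0.2° Ω.
Step 4 — Power factor: PF = cos(φ) = Re(Z)/|Z| = 3990/3990 = 1.
Step 5 — Type: Im(Z) = 11.02 ⇒ lagging (phase φ = 0.2°).

PF = 1 (lagging, φ = 0.2°)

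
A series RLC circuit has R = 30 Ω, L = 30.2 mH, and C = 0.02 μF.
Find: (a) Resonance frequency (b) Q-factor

Step 1 — Resonance condition Im(Z)=0 gives ω₀ = 1/√(LC).
Step 2 — ω₀ = 1/√(0.0302·2e-08) = 4.069e+04 rad/s.
Step 3 — f₀ = ω₀/(2π) = 6476 Hz.
Step 4 — Series Q: Q = ω₀L/R = 4.069e+04·0.0302/30 = 40.96.

(a) f₀ = 6476 Hz  (b) Q = 40.96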